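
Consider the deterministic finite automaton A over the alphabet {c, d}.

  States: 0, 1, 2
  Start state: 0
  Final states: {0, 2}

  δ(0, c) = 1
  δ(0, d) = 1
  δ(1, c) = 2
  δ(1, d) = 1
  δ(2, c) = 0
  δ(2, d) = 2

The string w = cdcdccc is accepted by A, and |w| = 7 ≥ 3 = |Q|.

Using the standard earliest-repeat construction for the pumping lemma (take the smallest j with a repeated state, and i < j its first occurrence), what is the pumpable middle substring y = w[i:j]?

Run of A on w = c d c d c c c:
  step 0: 0  (start)
  step 1: 1  (read c: 0→1)
  step 2: 1  (read d: 1→1)   ← first repeat (1 seen earlier)
  step 3: 2  (read c: 1→2)
  step 4: 2  (read d: 2→2)
  step 5: 0  (read c: 2→0)
  step 6: 1  (read c: 0→1)
  step 7: 2  (read c: 1→2)

So i = 1, j = 2, giving x = w[0:1] = c, y = w[1:2] = d, z = w[2:7] = cdccc.
Check: |xy| = 2 ≤ 3 and |y| = 1 ≥ 1. Reading y takes A from 1 back to 1, so every xyⁱz is accepted.

d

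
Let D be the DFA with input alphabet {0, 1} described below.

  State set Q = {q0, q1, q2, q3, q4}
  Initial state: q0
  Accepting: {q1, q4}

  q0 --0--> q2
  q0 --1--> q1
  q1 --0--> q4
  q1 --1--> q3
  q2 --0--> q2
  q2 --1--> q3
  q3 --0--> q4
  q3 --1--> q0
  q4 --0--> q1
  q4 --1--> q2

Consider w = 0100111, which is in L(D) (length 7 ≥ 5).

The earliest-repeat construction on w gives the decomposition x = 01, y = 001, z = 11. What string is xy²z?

0100100111

xy^2z = 01·001·001·11 = 0100100111.
Reading y = 001 takes D from q3 back to q3, so after x·y·y the machine is still in q3, and z then leads to the accepting state q1. Hence 0100100111 ∈ L(D).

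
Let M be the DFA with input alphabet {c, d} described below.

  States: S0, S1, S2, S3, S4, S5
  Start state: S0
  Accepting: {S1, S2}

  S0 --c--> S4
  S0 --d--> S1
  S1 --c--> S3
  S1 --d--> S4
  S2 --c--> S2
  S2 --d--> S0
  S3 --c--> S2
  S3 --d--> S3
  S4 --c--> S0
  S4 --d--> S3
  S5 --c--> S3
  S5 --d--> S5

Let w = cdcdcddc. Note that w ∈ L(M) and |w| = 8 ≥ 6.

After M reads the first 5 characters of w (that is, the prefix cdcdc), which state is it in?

S4

Run of M on the first 5 characters of w = c d c d c:
  step 0: S0  (start)
  step 1: S4  (read c: S0→S4)
  step 2: S3  (read d: S4→S3)
  step 3: S2  (read c: S3→S2)
  step 4: S0  (read d: S2→S0)
  step 5: S4  (read c: S0→S4)

After reading 5 characters, M is in state S4.
(This kind of state-tracing is the core of the pumping-lemma construction: with 6 states, pigeonhole forces a repeat within the first 6 steps.)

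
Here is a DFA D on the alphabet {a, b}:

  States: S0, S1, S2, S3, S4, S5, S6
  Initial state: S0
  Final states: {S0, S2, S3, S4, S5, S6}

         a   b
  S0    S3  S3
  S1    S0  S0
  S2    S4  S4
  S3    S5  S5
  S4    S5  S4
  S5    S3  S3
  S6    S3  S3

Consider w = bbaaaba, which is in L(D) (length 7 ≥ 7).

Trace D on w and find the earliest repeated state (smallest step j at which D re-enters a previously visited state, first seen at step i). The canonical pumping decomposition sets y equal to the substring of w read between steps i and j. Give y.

ba

State sequence: S0 -b-> S3 -b-> S5 -a-> S3 -a-> S5 -a-> S3 -b-> S5 -a-> S3
First repeat at step 3: S3 was already visited.

So i = 1, j = 3, giving x = w[0:1] = b, y = w[1:3] = ba, z = w[3:7] = aaba.
Check: |xy| = 3 ≤ 7 and |y| = 2 ≥ 1. Reading y takes D from S3 back to S3, so every xyⁱz is accepted.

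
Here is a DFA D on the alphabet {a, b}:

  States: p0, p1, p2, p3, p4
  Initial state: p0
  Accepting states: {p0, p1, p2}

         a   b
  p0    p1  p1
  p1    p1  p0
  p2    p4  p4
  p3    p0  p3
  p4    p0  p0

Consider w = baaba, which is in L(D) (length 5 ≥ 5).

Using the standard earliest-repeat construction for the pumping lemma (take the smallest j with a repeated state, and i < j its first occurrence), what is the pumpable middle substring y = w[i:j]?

Run of D on w = b a a b a:
  step 0: p0  (start)
  step 1: p1  (read b: p0→p1)
  step 2: p1  (read a: p1→p1)   ← first repeat (p1 seen earlier)
  step 3: p1  (read a: p1→p1)
  step 4: p0  (read b: p1→p0)
  step 5: p1  (read a: p0→p1)

So i = 1, j = 2, giving x = w[0:1] = b, y = w[1:2] = a, z = w[2:5] = aba.
Check: |xy| = 2 ≤ 5 and |y| = 1 ≥ 1. Reading y takes D from p1 back to p1, so every xyⁱz is accepted.

a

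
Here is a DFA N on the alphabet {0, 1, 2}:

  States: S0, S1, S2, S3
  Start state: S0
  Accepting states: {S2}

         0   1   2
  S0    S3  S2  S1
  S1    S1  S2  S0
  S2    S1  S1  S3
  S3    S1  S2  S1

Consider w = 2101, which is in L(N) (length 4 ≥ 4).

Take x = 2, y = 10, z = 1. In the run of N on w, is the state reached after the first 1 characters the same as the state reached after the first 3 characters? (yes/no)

State sequence: S0 -2-> S1 -1-> S2 -0-> S1

After x (step 1): S1. After xy (step 3): S1.
They match, so y = 10 drives N around a cycle from S1 back to itself; pumping y any number of times keeps N in S1 before reading z, and xyⁱz ∈ L(N) for every i ≥ 0.

yes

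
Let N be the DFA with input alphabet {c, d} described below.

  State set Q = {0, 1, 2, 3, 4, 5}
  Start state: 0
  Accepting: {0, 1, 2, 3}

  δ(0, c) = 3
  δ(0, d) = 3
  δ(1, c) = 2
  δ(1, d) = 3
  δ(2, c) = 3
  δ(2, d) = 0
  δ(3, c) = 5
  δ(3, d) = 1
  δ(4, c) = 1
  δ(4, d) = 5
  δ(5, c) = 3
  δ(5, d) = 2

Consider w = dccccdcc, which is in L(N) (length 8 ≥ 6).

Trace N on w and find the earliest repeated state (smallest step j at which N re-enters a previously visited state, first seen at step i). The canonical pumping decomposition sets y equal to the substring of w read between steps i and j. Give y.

cc

Run of N on w = d c c c c d c c:
  step 0: 0  (start)
  step 1: 3  (read d: 0→3)
  step 2: 5  (read c: 3→5)
  step 3: 3  (read c: 5→3)   ← first repeat (3 seen earlier)
  step 4: 5  (read c: 3→5)
  step 5: 3  (read c: 5→3)
  step 6: 1  (read d: 3→1)
  step 7: 2  (read c: 1→2)
  step 8: 3  (read c: 2→3)

So i = 1, j = 3, giving x = w[0:1] = d, y = w[1:3] = cc, z = w[3:8] = ccdcc.
Check: |xy| = 3 ≤ 6 and |y| = 2 ≥ 1. Reading y takes N from 3 back to 3, so every xyⁱz is accepted.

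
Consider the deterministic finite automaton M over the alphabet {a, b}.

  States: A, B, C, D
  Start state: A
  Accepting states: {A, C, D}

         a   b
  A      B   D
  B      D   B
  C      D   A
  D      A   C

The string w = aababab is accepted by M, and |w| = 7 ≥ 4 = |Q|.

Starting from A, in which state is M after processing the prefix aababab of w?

Run of M on the first 7 characters of w = a a b a b a b:
  step 0: A  (start)
  step 1: B  (read a: A→B)
  step 2: D  (read a: B→D)
  step 3: C  (read b: D→C)
  step 4: D  (read a: C→D)
  step 5: C  (read b: D→C)
  step 6: D  (read a: C→D)
  step 7: C  (read b: D→C)

After reading 7 characters, M is in state C.

C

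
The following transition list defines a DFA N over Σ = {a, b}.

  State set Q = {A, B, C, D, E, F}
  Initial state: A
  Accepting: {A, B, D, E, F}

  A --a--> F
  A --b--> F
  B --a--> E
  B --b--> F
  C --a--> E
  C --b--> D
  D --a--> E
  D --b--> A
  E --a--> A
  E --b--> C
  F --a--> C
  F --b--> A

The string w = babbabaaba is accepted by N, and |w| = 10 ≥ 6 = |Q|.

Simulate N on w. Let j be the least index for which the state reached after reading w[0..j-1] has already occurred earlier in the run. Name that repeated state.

Run of N on w = b a b b a b a a b a:
  step 0: A  (start)
  step 1: F  (read b: A→F)
  step 2: C  (read a: F→C)
  step 3: D  (read b: C→D)
  step 4: A  (read b: D→A)   ← first repeat (A seen earlier)
  step 5: F  (read a: A→F)
  step 6: A  (read b: F→A)
  step 7: F  (read a: A→F)
  step 8: C  (read a: F→C)
  step 9: D  (read b: C→D)
  step 10: E  (read a: D→E)

The earliest repeat is at step j = 4: N is in A, which it already visited at step i = 0.
Since N has 6 states, any run of length ≥ 6 visits 6+1 states, so by pigeonhole some state repeats within the first 6 steps — that repeat gives the pumpable loop.

A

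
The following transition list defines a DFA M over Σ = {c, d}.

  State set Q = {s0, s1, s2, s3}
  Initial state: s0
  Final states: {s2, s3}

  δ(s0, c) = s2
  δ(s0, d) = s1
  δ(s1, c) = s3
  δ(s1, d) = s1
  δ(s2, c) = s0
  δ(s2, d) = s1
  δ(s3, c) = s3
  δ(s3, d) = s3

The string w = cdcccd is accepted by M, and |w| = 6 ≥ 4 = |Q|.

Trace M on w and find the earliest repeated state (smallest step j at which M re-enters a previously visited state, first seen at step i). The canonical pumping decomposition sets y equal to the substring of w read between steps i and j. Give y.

c

Run of M on w = c d c c c d:
  step 0: s0  (start)
  step 1: s2  (read c: s0→s2)
  step 2: s1  (read d: s2→s1)
  step 3: s3  (read c: s1→s3)
  step 4: s3  (read c: s3→s3)   ← first repeat (s3 seen earlier)
  step 5: s3  (read c: s3→s3)
  step 6: s3  (read d: s3→s3)

So i = 3, j = 4, giving x = w[0:3] = cdc, y = w[3:4] = c, z = w[4:6] = cd.
Check: |xy| = 4 ≤ 4 and |y| = 1 ≥ 1. Reading y takes M from s3 back to s3, so every xyⁱz is accepted.
Pumping length from the standard proof: p = 4 (the number of states). The repeated state found above gives |xy| = j ≤ 4 and |y| = j − i ≥ 1.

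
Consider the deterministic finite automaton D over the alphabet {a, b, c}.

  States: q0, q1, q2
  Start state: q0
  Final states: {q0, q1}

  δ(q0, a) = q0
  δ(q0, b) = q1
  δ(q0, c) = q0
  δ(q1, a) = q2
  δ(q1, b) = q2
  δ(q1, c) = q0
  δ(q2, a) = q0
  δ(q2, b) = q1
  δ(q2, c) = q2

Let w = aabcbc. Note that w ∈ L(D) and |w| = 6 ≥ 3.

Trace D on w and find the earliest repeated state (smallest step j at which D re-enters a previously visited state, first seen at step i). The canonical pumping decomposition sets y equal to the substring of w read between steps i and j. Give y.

State sequence: q0 -a-> q0 -a-> q0 -b-> q1 -c-> q0 -b-> q1 -c-> q0
First repeat at step 1: q0 was already visited.

So i = 0, j = 1, giving x = w[0:0] = ε, y = w[0:1] = a, z = w[1:6] = abcbc.
Check: |xy| = 1 ≤ 3 and |y| = 1 ≥ 1. Reading y takes D from q0 back to q0, so every xyⁱz is accepted.
Pumping length from the standard proof: p = 3 (the number of states). The repeated state found above gives |xy| = j ≤ 3 and |y| = j − i ≥ 1.

a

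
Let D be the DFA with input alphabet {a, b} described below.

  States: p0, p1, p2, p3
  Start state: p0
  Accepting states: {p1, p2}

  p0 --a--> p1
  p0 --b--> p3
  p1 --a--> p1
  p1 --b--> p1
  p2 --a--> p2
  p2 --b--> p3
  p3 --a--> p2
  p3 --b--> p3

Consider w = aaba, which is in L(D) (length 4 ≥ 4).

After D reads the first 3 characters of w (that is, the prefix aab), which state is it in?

State sequence: p0 -a-> p1 -a-> p1 -b-> p1

After reading 3 characters, D is in state p1.

p1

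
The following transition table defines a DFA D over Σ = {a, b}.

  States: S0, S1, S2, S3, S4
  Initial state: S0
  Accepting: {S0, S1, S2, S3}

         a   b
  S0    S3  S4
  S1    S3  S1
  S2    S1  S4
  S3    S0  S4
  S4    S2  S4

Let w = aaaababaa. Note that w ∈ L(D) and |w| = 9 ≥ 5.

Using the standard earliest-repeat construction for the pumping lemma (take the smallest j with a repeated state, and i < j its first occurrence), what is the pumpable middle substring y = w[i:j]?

aa

Run of D on w = a a a a b a b a a:
  step 0: S0  (start)
  step 1: S3  (read a: S0→S3)
  step 2: S0  (read a: S3→S0)   ← first repeat (S0 seen earlier)
  step 3: S3  (read a: S0→S3)
  step 4: S0  (read a: S3→S0)
  step 5: S4  (read b: S0→S4)
  step 6: S2  (read a: S4→S2)
  step 7: S4  (read b: S2→S4)
  step 8: S2  (read a: S4→S2)
  step 9: S1  (read a: S2→S1)

So i = 0, j = 2, giving x = w[0:0] = ε, y = w[0:2] = aa, z = w[2:9] = aababaa.
Check: |xy| = 2 ≤ 5 and |y| = 2 ≥ 1. Reading y takes D from S0 back to S0, so every xyⁱz is accepted.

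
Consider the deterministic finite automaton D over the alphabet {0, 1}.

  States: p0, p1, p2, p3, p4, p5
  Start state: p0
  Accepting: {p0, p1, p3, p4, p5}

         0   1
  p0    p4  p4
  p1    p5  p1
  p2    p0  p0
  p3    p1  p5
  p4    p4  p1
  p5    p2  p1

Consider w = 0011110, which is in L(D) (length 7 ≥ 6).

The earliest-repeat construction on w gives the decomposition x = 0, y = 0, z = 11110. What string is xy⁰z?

xy⁰z = xz = 0·11110 = 011110.
Reading y = 0 takes D from p4 back to p4, so after x the machine is still in p4, and z then leads to the accepting state p5. Hence 011110 ∈ L(D).

011110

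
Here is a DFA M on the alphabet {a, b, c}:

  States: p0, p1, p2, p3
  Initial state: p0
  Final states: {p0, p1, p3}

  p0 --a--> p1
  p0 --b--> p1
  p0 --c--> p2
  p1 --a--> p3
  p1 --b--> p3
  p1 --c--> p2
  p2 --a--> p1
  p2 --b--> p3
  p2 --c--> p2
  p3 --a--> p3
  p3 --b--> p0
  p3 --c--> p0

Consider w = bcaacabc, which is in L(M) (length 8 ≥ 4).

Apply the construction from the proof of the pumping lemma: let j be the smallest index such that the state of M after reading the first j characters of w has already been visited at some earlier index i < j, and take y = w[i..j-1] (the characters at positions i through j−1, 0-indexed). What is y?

ca

Run of M on w = b c a a c a b c:
  step 0: p0  (start)
  step 1: p1  (read b: p0→p1)
  step 2: p2  (read c: p1→p2)
  step 3: p1  (read a: p2→p1)   ← first repeat (p1 seen earlier)
  step 4: p3  (read a: p1→p3)
  step 5: p0  (read c: p3→p0)
  step 6: p1  (read a: p0→p1)
  step 7: p3  (read b: p1→p3)
  step 8: p0  (read c: p3→p0)

So i = 1, j = 3, giving x = w[0:1] = b, y = w[1:3] = ca, z = w[3:8] = acabc.
Check: |xy| = 3 ≤ 4 and |y| = 2 ≥ 1. Reading y takes M from p1 back to p1, so every xyⁱz is accepted.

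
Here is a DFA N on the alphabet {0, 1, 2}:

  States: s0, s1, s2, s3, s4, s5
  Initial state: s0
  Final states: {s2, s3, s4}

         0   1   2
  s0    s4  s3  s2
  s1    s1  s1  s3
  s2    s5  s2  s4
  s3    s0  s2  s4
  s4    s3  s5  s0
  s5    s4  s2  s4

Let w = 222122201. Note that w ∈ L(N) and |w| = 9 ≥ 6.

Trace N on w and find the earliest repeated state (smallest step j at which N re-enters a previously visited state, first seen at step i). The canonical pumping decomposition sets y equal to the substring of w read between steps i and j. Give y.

Run of N on w = 2 2 2 1 2 2 2 0 1:
  step 0: s0  (start)
  step 1: s2  (read 2: s0→s2)
  step 2: s4  (read 2: s2→s4)
  step 3: s0  (read 2: s4→s0)   ← first repeat (s0 seen earlier)
  step 4: s3  (read 1: s0→s3)
  step 5: s4  (read 2: s3→s4)
  step 6: s0  (read 2: s4→s0)
  step 7: s2  (read 2: s0→s2)
  step 8: s5  (read 0: s2→s5)
  step 9: s2  (read 1: s5→s2)

So i = 0, j = 3, giving x = w[0:0] = ε, y = w[0:3] = 222, z = w[3:9] = 122201.
Check: |xy| = 3 ≤ 6 and |y| = 3 ≥ 1. Reading y takes N from s0 back to s0, so every xyⁱz is accepted.

222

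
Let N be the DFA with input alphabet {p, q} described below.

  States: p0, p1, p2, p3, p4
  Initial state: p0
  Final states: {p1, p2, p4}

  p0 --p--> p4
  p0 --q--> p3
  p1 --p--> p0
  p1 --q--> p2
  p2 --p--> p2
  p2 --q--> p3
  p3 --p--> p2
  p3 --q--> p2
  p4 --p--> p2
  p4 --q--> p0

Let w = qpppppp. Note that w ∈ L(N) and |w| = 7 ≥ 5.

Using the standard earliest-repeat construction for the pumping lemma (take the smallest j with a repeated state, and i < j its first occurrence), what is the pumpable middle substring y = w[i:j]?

Run of N on w = q p p p p p p:
  step 0: p0  (start)
  step 1: p3  (read q: p0→p3)
  step 2: p2  (read p: p3→p2)
  step 3: p2  (read p: p2→p2)   ← first repeat (p2 seen earlier)
  step 4: p2  (read p: p2→p2)
  step 5: p2  (read p: p2→p2)
  step 6: p2  (read p: p2→p2)
  step 7: p2  (read p: p2→p2)

So i = 2, j = 3, giving x = w[0:2] = qp, y = w[2:3] = p, z = w[3:7] = pppp.
Check: |xy| = 3 ≤ 5 and |y| = 1 ≥ 1. Reading y takes N from p2 back to p2, so every xyⁱz is accepted.

p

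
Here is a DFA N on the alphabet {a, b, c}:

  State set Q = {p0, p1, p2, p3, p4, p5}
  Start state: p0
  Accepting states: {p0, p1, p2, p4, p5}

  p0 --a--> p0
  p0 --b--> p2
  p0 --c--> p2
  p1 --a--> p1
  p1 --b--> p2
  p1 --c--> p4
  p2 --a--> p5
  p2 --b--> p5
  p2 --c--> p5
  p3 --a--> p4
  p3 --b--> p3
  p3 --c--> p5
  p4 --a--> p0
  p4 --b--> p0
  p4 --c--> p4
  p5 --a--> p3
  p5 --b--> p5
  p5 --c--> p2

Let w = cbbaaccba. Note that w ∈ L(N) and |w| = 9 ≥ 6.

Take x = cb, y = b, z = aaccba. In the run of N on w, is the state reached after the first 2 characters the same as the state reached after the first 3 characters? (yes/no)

State sequence: p0 -c-> p2 -b-> p5 -b-> p5

After x (step 2): p5. After xy (step 3): p5.
They match, so y = b drives N around a cycle from p5 back to itself; pumping y any number of times keeps N in p5 before reading z, and xyⁱz ∈ L(N) for every i ≥ 0.

yes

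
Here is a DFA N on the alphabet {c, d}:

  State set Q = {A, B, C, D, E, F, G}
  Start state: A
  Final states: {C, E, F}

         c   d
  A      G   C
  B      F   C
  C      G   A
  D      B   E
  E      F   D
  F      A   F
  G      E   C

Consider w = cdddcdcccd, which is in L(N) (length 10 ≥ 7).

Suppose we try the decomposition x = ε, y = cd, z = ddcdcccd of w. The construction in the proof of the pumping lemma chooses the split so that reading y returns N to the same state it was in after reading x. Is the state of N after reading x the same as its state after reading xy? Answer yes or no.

State sequence: A -c-> G -d-> C

After x (step 0): A. After xy (step 2): C.
They differ (A ≠ C), so y is not a cycle from the state after x; this split is not the one the pumping-lemma construction produces, and pumping y need not keep the string in L(N).

no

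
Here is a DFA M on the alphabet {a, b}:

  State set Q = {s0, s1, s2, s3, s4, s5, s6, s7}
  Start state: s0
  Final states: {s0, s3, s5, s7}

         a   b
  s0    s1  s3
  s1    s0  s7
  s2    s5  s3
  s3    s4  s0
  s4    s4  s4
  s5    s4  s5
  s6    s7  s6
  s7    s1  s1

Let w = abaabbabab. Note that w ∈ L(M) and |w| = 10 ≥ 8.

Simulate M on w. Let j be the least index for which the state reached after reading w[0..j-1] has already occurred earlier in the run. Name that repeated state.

Run of M on w = a b a a b b a b a b:
  step 0: s0  (start)
  step 1: s1  (read a: s0→s1)
  step 2: s7  (read b: s1→s7)
  step 3: s1  (read a: s7→s1)   ← first repeat (s1 seen earlier)
  step 4: s0  (read a: s1→s0)
  step 5: s3  (read b: s0→s3)
  step 6: s0  (read b: s3→s0)
  step 7: s1  (read a: s0→s1)
  step 8: s7  (read b: s1→s7)
  step 9: s1  (read a: s7→s1)
  step 10: s7  (read b: s1→s7)

The earliest repeat is at step j = 3: M is in s1, which it already visited at step i = 1.

s1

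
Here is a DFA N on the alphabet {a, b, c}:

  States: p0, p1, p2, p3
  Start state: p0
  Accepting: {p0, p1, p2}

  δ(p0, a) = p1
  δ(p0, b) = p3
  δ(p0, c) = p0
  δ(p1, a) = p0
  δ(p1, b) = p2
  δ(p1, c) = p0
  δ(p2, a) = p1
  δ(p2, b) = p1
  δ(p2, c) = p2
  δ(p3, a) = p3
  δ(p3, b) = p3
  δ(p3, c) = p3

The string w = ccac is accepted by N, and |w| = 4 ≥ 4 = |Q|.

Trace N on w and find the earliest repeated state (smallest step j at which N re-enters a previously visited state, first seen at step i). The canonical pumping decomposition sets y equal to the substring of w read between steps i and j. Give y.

Run of N on w = c c a c:
  step 0: p0  (start)
  step 1: p0  (read c: p0→p0)   ← first repeat (p0 seen earlier)
  step 2: p0  (read c: p0→p0)
  step 3: p1  (read a: p0→p1)
  step 4: p0  (read c: p1→p0)

So i = 0, j = 1, giving x = w[0:0] = ε, y = w[0:1] = c, z = w[1:4] = cac.
Check: |xy| = 1 ≤ 4 and |y| = 1 ≥ 1. Reading y takes N from p0 back to p0, so every xyⁱz is accepted.

c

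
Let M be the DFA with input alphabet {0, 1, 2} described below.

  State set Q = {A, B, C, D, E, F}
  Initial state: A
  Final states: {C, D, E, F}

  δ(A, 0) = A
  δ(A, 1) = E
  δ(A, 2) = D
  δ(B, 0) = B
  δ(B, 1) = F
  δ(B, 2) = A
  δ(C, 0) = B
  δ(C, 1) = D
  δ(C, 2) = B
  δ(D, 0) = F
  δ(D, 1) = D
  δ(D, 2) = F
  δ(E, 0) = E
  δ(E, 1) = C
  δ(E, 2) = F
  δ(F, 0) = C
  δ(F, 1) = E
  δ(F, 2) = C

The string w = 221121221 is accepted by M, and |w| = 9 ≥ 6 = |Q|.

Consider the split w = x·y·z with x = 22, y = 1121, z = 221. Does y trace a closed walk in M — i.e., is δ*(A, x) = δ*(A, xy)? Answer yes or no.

State sequence: A -2-> D -2-> F -1-> E -1-> C -2-> B -1-> F

After x (step 2): F. After xy (step 6): F.
They match, so y = 1121 drives M around a cycle from F back to itself; pumping y any number of times keeps M in F before reading z, and xyⁱz ∈ L(M) for every i ≥ 0.

yes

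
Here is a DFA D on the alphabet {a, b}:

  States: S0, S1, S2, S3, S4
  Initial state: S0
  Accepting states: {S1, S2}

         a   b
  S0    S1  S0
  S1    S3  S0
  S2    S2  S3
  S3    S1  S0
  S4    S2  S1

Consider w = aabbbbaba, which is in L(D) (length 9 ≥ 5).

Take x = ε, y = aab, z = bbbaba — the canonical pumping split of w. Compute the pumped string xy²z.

xy^2z = ε·aab·aab·bbbaba = aabaabbbbaba.
Reading y = aab takes D from S0 back to S0, so after x·y·y the machine is still in S0, and z then leads to the accepting state S1. Hence aabaabbbbaba ∈ L(D).

aabaabbbbaba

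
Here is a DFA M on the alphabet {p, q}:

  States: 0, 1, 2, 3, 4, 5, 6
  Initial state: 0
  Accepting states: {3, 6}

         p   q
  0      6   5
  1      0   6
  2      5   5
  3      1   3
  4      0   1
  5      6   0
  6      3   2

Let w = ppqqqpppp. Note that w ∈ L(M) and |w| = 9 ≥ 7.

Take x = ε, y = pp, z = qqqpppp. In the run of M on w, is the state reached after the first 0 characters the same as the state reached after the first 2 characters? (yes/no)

Run of M on the first 2 characters of w = p p:
  step 0: 0  (start)
  step 1: 6  (read p: 0→6)
  step 2: 3  (read p: 6→3)

After x (step 0): 0. After xy (step 2): 3.
They differ (0 ≠ 3), so y is not a cycle from the state after x; this split is not the one the pumping-lemma construction produces, and pumping y need not keep the string in L(M).

no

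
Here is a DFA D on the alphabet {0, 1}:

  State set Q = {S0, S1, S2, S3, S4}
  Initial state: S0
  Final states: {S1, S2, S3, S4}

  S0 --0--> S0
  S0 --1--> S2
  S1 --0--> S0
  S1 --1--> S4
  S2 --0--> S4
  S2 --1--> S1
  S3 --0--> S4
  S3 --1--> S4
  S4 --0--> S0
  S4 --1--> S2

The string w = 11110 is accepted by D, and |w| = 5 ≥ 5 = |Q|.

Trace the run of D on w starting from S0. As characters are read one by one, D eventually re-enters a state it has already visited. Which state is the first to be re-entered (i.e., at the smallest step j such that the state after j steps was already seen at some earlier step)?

Run of D on w = 1 1 1 1 0:
  step 0: S0  (start)
  step 1: S2  (read 1: S0→S2)
  step 2: S1  (read 1: S2→S1)
  step 3: S4  (read 1: S1→S4)
  step 4: S2  (read 1: S4→S2)   ← first repeat (S2 seen earlier)
  step 5: S4  (read 0: S2→S4)

The earliest repeat is at step j = 4: D is in S2, which it already visited at step i = 1.
Pumping length from the standard proof: p = 5 (the number of states). The repeated state found above gives |xy| = j ≤ 5 and |y| = j − i ≥ 1.

S2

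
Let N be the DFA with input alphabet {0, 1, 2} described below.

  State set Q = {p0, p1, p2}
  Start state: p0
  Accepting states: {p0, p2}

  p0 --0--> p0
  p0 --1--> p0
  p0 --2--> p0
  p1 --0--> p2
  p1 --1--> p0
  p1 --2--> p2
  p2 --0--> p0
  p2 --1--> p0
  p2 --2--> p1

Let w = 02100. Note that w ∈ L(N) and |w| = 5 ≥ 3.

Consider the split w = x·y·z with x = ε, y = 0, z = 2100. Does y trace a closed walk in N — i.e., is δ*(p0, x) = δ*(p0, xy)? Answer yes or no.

yes

Run of N on the first 1 characters of w = 0:
  step 0: p0  (start)
  step 1: p0  (read 0: p0→p0)

After x (step 0): p0. After xy (step 1): p0.
They match, so y = 0 drives N around a cycle from p0 back to itself; pumping y any number of times keeps N in p0 before reading z, and xyⁱz ∈ L(N) for every i ≥ 0.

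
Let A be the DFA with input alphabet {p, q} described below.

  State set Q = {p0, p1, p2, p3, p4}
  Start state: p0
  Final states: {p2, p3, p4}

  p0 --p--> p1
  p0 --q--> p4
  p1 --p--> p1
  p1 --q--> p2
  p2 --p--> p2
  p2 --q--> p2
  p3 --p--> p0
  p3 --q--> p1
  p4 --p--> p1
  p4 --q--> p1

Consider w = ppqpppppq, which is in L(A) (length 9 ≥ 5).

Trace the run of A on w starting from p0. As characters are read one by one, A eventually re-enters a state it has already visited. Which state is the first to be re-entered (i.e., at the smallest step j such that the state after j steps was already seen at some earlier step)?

State sequence: p0 -p-> p1 -p-> p1 -q-> p2 -p-> p2 -p-> p2 -p-> p2 -p-> p2 -p-> p2 -q-> p2
First repeat at step 2: p1 was already visited.

The earliest repeat is at step j = 2: A is in p1, which it already visited at step i = 1.
Pumping length from the standard proof: p = 5 (the number of states). The repeated state found above gives |xy| = j ≤ 5 and |y| = j − i ≥ 1.

p1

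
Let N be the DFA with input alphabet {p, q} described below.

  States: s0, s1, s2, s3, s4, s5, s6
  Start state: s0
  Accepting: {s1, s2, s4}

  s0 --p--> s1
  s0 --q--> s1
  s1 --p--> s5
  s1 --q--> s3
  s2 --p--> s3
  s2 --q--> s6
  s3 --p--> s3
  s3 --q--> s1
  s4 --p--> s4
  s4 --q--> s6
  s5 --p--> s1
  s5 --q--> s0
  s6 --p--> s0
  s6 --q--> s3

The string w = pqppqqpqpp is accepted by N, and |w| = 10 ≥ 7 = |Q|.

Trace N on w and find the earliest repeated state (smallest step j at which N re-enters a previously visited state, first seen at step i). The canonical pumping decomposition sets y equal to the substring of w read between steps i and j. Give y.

p

State sequence: s0 -p-> s1 -q-> s3 -p-> s3 -p-> s3 -q-> s1 -q-> s3 -p-> s3 -q-> s1 -p-> s5 -p-> s1
First repeat at step 3: s3 was already visited.

So i = 2, j = 3, giving x = w[0:2] = pq, y = w[2:3] = p, z = w[3:10] = pqqpqpp.
Check: |xy| = 3 ≤ 7 and |y| = 1 ≥ 1. Reading y takes N from s3 back to s3, so every xyⁱz is accepted.
Pumping length from the standard proof: p = 7 (the number of states). The repeated state found above gives |xy| = j ≤ 7 and |y| = j − i ≥ 1.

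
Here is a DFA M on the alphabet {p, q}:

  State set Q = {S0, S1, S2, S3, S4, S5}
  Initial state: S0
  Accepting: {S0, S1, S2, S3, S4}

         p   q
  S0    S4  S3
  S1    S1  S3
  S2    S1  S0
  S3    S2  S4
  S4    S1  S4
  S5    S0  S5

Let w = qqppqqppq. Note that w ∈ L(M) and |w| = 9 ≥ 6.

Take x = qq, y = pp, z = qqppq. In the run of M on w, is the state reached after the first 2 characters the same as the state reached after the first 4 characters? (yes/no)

no

State sequence: S0 -q-> S3 -q-> S4 -p-> S1 -p-> S1

After x (step 2): S4. After xy (step 4): S1.
They differ (S4 ≠ S1), so y is not a cycle from the state after x; this split is not the one the pumping-lemma construction produces, and pumping y need not keep the string in L(M).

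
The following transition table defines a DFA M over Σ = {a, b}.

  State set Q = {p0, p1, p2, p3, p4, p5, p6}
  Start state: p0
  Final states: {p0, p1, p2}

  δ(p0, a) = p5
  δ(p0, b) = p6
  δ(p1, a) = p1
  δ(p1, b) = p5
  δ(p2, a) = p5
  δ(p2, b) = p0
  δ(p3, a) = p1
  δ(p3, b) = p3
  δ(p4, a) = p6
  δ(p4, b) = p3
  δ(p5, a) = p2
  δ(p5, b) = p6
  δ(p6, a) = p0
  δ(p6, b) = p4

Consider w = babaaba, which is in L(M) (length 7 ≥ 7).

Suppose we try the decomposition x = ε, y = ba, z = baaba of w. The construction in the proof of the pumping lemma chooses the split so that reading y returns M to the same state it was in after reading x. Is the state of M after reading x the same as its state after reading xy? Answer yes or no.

Run of M on the first 2 characters of w = b a:
  step 0: p0  (start)
  step 1: p6  (read b: p0→p6)
  step 2: p0  (read a: p6→p0)

After x (step 0): p0. After xy (step 2): p0.
They match, so y = ba drives M around a cycle from p0 back to itself; pumping y any number of times keeps M in p0 before reading z, and xyⁱz ∈ L(M) for every i ≥ 0.

yes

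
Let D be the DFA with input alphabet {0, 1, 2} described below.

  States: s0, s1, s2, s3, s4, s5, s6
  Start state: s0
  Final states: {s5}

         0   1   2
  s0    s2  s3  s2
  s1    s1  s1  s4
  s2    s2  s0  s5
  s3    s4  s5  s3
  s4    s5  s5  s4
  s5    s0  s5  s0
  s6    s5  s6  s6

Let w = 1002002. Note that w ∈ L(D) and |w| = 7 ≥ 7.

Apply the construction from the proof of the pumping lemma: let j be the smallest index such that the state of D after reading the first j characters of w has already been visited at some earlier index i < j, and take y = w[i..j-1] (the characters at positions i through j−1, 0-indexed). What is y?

Run of D on w = 1 0 0 2 0 0 2:
  step 0: s0  (start)
  step 1: s3  (read 1: s0→s3)
  step 2: s4  (read 0: s3→s4)
  step 3: s5  (read 0: s4→s5)
  step 4: s0  (read 2: s5→s0)   ← first repeat (s0 seen earlier)
  step 5: s2  (read 0: s0→s2)
  step 6: s2  (read 0: s2→s2)
  step 7: s5  (read 2: s2→s5)

So i = 0, j = 4, giving x = w[0:0] = ε, y = w[0:4] = 1002, z = w[4:7] = 002.
Check: |xy| = 4 ≤ 7 and |y| = 4 ≥ 1. Reading y takes D from s0 back to s0, so every xyⁱz is accepted.
Pumping length from the standard proof: p = 7 (the number of states). The repeated state found above gives |xy| = j ≤ 7 and |y| = j − i ≥ 1.

1002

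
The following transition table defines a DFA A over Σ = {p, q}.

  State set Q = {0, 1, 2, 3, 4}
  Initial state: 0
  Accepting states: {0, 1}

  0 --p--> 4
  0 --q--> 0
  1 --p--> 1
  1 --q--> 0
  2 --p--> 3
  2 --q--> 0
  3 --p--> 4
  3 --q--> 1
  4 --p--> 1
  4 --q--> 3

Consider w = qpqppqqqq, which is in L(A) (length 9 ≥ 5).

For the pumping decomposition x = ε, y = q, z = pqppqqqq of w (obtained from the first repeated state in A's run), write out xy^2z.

qqpqppqqqq

xy^2z = ε·q·q·pqppqqqq = qqpqppqqqq.
Reading y = q takes A from 0 back to 0, so after x·y·y the machine is still in 0, and z then leads to the accepting state 0. Hence qqpqppqqqq ∈ L(A).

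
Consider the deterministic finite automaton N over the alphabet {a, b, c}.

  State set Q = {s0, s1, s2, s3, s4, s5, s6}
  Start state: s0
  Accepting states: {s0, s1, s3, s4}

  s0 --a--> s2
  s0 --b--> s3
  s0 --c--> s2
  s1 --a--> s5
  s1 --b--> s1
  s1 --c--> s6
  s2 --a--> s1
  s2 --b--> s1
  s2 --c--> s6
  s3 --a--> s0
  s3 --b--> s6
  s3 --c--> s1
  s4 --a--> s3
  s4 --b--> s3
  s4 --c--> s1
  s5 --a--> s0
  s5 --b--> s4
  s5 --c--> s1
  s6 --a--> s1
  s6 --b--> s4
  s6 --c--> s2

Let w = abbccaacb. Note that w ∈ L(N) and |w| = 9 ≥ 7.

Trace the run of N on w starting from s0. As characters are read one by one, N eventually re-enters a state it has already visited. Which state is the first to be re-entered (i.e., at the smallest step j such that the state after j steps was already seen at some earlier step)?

Run of N on w = a b b c c a a c b:
  step 0: s0  (start)
  step 1: s2  (read a: s0→s2)
  step 2: s1  (read b: s2→s1)
  step 3: s1  (read b: s1→s1)   ← first repeat (s1 seen earlier)
  step 4: s6  (read c: s1→s6)
  step 5: s2  (read c: s6→s2)
  step 6: s1  (read a: s2→s1)
  step 7: s5  (read a: s1→s5)
  step 8: s1  (read c: s5→s1)
  step 9: s1  (read b: s1→s1)

The earliest repeat is at step j = 3: N is in s1, which it already visited at step i = 2.
Since N has 7 states, any run of length ≥ 7 visits 7+1 states, so by pigeonhole some state repeats within the first 7 steps — that repeat gives the pumpable loop.

s1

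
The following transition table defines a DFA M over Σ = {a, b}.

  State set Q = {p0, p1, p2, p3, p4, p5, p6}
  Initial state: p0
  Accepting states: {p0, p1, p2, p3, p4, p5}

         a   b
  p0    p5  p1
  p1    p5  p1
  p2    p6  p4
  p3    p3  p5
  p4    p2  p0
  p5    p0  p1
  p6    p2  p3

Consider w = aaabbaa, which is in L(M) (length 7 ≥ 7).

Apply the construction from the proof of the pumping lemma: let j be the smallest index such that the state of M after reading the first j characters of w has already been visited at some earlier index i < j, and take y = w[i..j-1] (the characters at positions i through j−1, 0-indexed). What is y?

aa

Run of M on w = a a a b b a a:
  step 0: p0  (start)
  step 1: p5  (read a: p0→p5)
  step 2: p0  (read a: p5→p0)   ← first repeat (p0 seen earlier)
  step 3: p5  (read a: p0→p5)
  step 4: p1  (read b: p5→p1)
  step 5: p1  (read b: p1→p1)
  step 6: p5  (read a: p1→p5)
  step 7: p0  (read a: p5→p0)

So i = 0, j = 2, giving x = w[0:0] = ε, y = w[0:2] = aa, z = w[2:7] = abbaa.
Check: |xy| = 2 ≤ 7 and |y| = 2 ≥ 1. Reading y takes M from p0 back to p0, so every xyⁱz is accepted.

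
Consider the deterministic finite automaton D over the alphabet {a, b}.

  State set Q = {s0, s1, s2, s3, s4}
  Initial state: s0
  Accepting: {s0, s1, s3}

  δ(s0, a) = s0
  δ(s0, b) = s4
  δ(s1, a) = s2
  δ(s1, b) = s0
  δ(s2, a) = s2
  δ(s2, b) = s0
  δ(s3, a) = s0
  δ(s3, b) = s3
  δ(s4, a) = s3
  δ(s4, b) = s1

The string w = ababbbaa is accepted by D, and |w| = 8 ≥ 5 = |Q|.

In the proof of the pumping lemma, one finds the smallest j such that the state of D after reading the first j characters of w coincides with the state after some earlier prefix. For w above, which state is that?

s0

State sequence: s0 -a-> s0 -b-> s4 -a-> s3 -b-> s3 -b-> s3 -b-> s3 -a-> s0 -a-> s0
First repeat at step 1: s0 was already visited.

The earliest repeat is at step j = 1: D is in s0, which it already visited at step i = 0.
With |Q| = 5, pigeonhole forces a state repeat no later than step 5; the substring read between the first and second visits to that state can be pumped.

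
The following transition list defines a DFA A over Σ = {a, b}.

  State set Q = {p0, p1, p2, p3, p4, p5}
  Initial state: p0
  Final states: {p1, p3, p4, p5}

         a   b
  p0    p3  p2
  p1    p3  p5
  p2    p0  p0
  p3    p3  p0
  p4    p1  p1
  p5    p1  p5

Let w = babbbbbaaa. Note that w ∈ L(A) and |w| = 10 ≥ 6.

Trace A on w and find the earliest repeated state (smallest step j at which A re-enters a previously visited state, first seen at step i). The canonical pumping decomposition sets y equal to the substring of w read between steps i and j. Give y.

ba

State sequence: p0 -b-> p2 -a-> p0 -b-> p2 -b-> p0 -b-> p2 -b-> p0 -b-> p2 -a-> p0 -a-> p3 -a-> p3
First repeat at step 2: p0 was already visited.

So i = 0, j = 2, giving x = w[0:0] = ε, y = w[0:2] = ba, z = w[2:10] = bbbbbaaa.
Check: |xy| = 2 ≤ 6 and |y| = 2 ≥ 1. Reading y takes A from p0 back to p0, so every xyⁱz is accepted.
Pumping length from the standard proof: p = 6 (the number of states). The repeated state found above gives |xy| = j ≤ 6 and |y| = j − i ≥ 1.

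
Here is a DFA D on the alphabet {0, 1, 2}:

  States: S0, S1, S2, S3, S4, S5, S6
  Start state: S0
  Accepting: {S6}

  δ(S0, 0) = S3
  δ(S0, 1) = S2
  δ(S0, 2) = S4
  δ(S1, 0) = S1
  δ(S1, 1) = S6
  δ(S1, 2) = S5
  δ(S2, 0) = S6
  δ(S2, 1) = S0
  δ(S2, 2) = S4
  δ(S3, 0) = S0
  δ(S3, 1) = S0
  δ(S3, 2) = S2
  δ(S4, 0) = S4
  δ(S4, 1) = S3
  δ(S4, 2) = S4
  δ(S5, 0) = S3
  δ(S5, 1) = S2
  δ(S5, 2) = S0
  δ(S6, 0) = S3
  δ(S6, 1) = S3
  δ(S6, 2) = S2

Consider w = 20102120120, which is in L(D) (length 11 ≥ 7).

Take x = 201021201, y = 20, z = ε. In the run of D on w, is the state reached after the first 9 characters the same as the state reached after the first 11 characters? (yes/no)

State sequence: S0 -2-> S4 -0-> S4 -1-> S3 -0-> S0 -2-> S4 -1-> S3 -2-> S2 -0-> S6 -1-> S3 -2-> S2 -0-> S6

After x (step 9): S3. After xy (step 11): S6.
They differ (S3 ≠ S6), so y is not a cycle from the state after x; this split is not the one the pumping-lemma construction produces, and pumping y need not keep the string in L(D).

no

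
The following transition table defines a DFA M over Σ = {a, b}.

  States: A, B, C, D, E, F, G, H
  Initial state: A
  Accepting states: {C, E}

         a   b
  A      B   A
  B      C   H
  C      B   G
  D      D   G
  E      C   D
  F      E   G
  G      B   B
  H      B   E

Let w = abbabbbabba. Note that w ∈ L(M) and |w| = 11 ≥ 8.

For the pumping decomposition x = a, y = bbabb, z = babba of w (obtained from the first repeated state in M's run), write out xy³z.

xy^3z = a·bbabb·bbabb·bbabb·babba = abbabbbbabbbbabbbabba.
Reading y = bbabb takes M from B back to B, so after x·y·y·y the machine is still in B, and z then leads to the accepting state C. Hence abbabbbbabbbbabbbabba ∈ L(M).

abbabbbbabbbbabbbabba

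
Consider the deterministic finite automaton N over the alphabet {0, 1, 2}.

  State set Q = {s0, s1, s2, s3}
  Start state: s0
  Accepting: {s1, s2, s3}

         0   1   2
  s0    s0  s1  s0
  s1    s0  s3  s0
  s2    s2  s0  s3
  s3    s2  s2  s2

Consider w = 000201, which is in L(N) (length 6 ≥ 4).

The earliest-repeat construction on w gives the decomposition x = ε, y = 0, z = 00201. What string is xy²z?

xy^2z = ε·0·0·00201 = 0000201.
Reading y = 0 takes N from s0 back to s0, so after x·y·y the machine is still in s0, and z then leads to the accepting state s1. Hence 0000201 ∈ L(N).

0000201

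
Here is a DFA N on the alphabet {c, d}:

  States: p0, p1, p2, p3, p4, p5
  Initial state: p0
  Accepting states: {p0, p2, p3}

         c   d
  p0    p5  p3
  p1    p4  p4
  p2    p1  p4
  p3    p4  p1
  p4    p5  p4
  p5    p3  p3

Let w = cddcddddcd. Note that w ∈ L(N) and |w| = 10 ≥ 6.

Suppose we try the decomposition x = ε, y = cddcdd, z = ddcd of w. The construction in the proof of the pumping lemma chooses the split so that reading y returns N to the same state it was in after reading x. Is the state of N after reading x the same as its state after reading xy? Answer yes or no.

State sequence: p0 -c-> p5 -d-> p3 -d-> p1 -c-> p4 -d-> p4 -d-> p4

After x (step 0): p0. After xy (step 6): p4.
They differ (p0 ≠ p4), so y is not a cycle from the state after x; this split is not the one the pumping-lemma construction produces, and pumping y need not keep the string in L(N).

no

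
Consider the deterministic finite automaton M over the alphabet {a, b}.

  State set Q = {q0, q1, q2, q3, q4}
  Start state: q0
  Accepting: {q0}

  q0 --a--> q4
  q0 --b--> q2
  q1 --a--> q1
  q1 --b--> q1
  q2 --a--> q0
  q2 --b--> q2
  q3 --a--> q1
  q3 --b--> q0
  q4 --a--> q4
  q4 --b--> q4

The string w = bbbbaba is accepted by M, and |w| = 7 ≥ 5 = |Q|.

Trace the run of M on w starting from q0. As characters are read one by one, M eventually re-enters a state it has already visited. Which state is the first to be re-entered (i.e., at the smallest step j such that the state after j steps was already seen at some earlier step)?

q2

Run of M on w = b b b b a b a:
  step 0: q0  (start)
  step 1: q2  (read b: q0→q2)
  step 2: q2  (read b: q2→q2)   ← first repeat (q2 seen earlier)
  step 3: q2  (read b: q2→q2)
  step 4: q2  (read b: q2→q2)
  step 5: q0  (read a: q2→q0)
  step 6: q2  (read b: q0→q2)
  step 7: q0  (read a: q2→q0)

The earliest repeat is at step j = 2: M is in q2, which it already visited at step i = 1.
Since M has 5 states, any run of length ≥ 5 visits 5+1 states, so by pigeonhole some state repeats within the first 5 steps — that repeat gives the pumpable loop.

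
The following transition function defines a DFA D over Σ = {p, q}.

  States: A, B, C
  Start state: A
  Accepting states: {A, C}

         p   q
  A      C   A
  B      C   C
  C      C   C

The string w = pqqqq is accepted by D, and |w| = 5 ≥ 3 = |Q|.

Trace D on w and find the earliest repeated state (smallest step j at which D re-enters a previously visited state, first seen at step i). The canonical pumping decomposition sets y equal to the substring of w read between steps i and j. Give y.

State sequence: A -p-> C -q-> C -q-> C -q-> C -q-> C
First repeat at step 2: C was already visited.

So i = 1, j = 2, giving x = w[0:1] = p, y = w[1:2] = q, z = w[2:5] = qqq.
Check: |xy| = 2 ≤ 3 and |y| = 1 ≥ 1. Reading y takes D from C back to C, so every xyⁱz is accepted.

q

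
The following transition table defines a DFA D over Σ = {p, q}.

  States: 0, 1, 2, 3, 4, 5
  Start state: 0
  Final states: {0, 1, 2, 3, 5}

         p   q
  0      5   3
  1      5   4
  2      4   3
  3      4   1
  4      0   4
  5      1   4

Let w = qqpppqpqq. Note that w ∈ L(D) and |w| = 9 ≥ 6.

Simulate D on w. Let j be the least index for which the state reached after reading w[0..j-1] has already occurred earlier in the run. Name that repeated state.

1

Run of D on w = q q p p p q p q q:
  step 0: 0  (start)
  step 1: 3  (read q: 0→3)
  step 2: 1  (read q: 3→1)
  step 3: 5  (read p: 1→5)
  step 4: 1  (read p: 5→1)   ← first repeat (1 seen earlier)
  step 5: 5  (read p: 1→5)
  step 6: 4  (read q: 5→4)
  step 7: 0  (read p: 4→0)
  step 8: 3  (read q: 0→3)
  step 9: 1  (read q: 3→1)

The earliest repeat is at step j = 4: D is in 1, which it already visited at step i = 2.
Since D has 6 states, any run of length ≥ 6 visits 6+1 states, so by pigeonhole some state repeats within the first 6 steps — that repeat gives the pumpable loop.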